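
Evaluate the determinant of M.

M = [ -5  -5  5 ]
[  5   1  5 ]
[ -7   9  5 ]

Expand along row 1:
  + (-5) · |1 5; 9 5| = (-5)·(5 − 45) = 200
  − (-5) · |5 5; -7 5| = −(-5)·(25 − (-35)) = 300
  + 5 · |5 1; -7 9| = 5·(45 − (-7)) = 260
Sum: (200) + (300) + (260) = 760

760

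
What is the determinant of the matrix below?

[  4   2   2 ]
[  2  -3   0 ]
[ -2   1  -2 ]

24

Expand along column 3:
  + 2 · |2 -3; -2 1| = 2·(2 − 6) = -8
  + (-2) · |4 2; 2 -3| = (-2)·(-12 − 4) = 32
Sum: (-8) + (32) = 24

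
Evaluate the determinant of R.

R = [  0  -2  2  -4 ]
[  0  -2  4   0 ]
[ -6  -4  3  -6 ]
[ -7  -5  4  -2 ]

Expand along row 2 (it has 2 zeros):
  + (-2) · M_22   where M_22 = det([0 2 -4; -6 3 -6; -7 4 -2]) = 72
  − (4) · M_23   where M_23 = det([0 -2 -4; -6 -4 -6; -7 -5 -2]) = -68
det = (+1)·(-2)·(72) + (-1)·(4)·(-68) = 128

128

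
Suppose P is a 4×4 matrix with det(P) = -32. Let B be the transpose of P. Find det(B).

-32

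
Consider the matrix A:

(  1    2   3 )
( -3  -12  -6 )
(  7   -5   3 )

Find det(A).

165

Expand along row 1:
  + 1 · |-12 -6; -5 3| = 1·(-36 − 30) = -66
  − 2 · |-3 -6; 7 3| = −2·(-9 − (-42)) = -66
  + 3 · |-3 -12; 7 -5| = 3·(15 − (-84)) = 297
Sum: (-66) + (-66) + (297) = 165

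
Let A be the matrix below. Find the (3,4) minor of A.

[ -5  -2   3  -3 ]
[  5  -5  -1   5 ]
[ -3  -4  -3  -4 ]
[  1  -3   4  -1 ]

Delete row 3 and column 4; the remaining 3×3 submatrix is [-5 -2 3; 5 -5 -1; 1 -3 4].
Its determinant is 127.

127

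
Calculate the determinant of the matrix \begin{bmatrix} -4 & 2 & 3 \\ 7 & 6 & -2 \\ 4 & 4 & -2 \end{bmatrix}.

Expand along column 1:
  + (-4) · |6 -2; 4 -2| = (-4)·(-12 − (-8)) = 16
  − 7 · |2 3; 4 -2| = −7·(-4 − 12) = 112
  + 4 · |2 3; 6 -2| = 4·(-4 − 18) = -88
Sum: (16) + (112) + (-88) = 40

40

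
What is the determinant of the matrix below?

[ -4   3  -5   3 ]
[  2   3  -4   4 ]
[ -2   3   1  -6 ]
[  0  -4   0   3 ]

166

Expand along row 4 (it has 2 zeros):
  + (-4) · M_42   where M_42 = det([-4 -5 3; 2 -4 4; -2 1 -6]) = -118
  + (3) · M_44   where M_44 = det([-4 3 -5; 2 3 -4; -2 3 1]) = -102
det = (+1)·(-4)·(-118) + (+1)·(3)·(-102) = 166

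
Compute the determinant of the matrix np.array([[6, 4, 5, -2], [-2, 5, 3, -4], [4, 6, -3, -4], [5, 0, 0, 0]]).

250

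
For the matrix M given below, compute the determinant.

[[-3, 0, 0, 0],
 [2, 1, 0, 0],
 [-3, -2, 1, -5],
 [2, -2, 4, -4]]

M is block lower-triangular with a 2×2 block and a 2×2 block on the diagonal, so its determinant equals the product of the determinants of the diagonal blocks.
det of the 2×2 block = -3
det of the 2×2 block = 16
det = (-3)·(16) = -48

|M| = -48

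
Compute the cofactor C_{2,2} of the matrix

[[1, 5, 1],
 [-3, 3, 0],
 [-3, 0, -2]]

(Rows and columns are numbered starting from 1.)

1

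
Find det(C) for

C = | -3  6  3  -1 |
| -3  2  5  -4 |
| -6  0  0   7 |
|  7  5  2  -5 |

|C| = -888

Expand along row 3 (it has 2 zeros):
  + (-6) · M_31   where M_31 = det([6 3 -1; 2 5 -4; 5 2 -5]) = -111
  − (7) · M_34   where M_34 = det([-3 6 3; -3 2 5; 7 5 2]) = 222
det = (+1)·(-6)·(-111) + (-1)·(7)·(222) = -888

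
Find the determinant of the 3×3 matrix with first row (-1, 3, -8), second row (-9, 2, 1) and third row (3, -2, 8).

111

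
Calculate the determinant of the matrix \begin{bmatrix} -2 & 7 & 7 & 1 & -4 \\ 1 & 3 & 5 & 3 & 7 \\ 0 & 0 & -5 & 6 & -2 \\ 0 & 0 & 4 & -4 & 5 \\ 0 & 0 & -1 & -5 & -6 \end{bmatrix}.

The matrix is block upper-triangular with a 2×2 block and a 3×3 block on the diagonal, so its determinant equals the product of the determinants of the diagonal blocks.
det of the 2×2 block = -13
det of the 3×3 block = -83
det = (-13)·(-83) = 1079

The determinant is 1079.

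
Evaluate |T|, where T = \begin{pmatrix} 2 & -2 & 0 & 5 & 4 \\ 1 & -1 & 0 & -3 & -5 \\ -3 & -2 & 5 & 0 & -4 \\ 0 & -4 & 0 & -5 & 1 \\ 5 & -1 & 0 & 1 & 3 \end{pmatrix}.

-3300

Expand along column 3 (it has 4 zeros):
  + (5) · M_33   where M_33 = det([2 -2 5 4; 1 -1 -3 -5; 0 -4 -5 1; 5 -1 1 3]) = -660
det = (+1)·(5)·(-660) = -3300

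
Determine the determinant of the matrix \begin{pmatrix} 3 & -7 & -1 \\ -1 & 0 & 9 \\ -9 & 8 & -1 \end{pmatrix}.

366

Expand along row 2:
  − (-1) · |-7 -1; 8 -1| = −(-1)·(7 − (-8)) = 15
  − 9 · |3 -7; -9 8| = −9·(24 − 63) = 351
Sum: (15) + (351) = 366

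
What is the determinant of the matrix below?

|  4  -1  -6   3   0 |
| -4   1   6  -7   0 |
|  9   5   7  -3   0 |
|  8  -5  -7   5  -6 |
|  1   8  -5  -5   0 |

Expand along column 5 (it has 4 zeros):
  − (-6) · M_45   where M_45 = det([4 -1 -6 3; -4 1 6 -7; 9 5 7 -3; 1 8 -5 -5]) = 3112
det = (-1)·(-6)·(3112) = 18672

The determinant is 18672.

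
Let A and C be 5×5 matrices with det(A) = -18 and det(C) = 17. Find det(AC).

The determinant is -306.

det(AC) = det(A)·det(C) = (-18)·(17) = -306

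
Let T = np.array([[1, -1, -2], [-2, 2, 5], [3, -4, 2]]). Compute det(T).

|T| = 1

Expand along row 1:
  + 1 · |2 5; -4 2| = 1·(4 − (-20)) = 24
  − (-1) · |-2 5; 3 2| = −(-1)·(-4 − 15) = -19
  + (-2) · |-2 2; 3 -4| = (-2)·(8 − 6) = -4
Sum: (24) + (-19) + (-4) = 1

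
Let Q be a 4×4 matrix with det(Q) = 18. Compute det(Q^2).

det(Q^2) = (det Q)^2 = (18)^2 = 324

324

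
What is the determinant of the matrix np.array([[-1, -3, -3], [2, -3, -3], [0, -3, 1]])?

Expand along column 1:
  + (-1) · |-3 -3; -3 1| = (-1)·(-3 − 9) = 12
  − 2 · |-3 -3; -3 1| = −2·(-3 − 9) = 24
Sum: (12) + (24) = 36

The determinant is 36.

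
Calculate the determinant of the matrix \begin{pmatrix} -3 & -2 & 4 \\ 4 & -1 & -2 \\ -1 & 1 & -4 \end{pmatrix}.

Expand along row 1:
  + (-3) · |-1 -2; 1 -4| = (-3)·(4 − (-2)) = -18
  − (-2) · |4 -2; -1 -4| = −(-2)·(-16 − 2) = -36
  + 4 · |4 -1; -1 1| = 4·(4 − 1) = 12
Sum: (-18) + (-36) + (12) = -42

The determinant is -42.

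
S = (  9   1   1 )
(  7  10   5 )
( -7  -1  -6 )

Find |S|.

|S| = -425

Expand along column 1:
  + 9 · |10 5; -1 -6| = 9·(-60 − (-5)) = -495
  − 7 · |1 1; -1 -6| = −7·(-6 − (-1)) = 35
  + (-7) · |1 1; 10 5| = (-7)·(5 − 10) = 35
Sum: (-495) + (35) + (35) = -425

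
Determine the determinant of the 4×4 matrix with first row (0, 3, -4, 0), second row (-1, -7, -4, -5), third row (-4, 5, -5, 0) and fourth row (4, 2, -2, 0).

Expand along column 4 (it has 3 zeros):
  + (-5) · M_24   where M_24 = det([0 3 -4; -4 5 -5; 4 2 -2]) = 28
det = (+1)·(-5)·(28) = -140

The determinant is -140.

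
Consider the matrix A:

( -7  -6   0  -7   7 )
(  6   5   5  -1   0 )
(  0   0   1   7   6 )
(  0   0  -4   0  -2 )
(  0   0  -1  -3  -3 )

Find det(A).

det(A) = -4

A is block upper-triangular with a 2×2 block and a 3×3 block on the diagonal, so its determinant equals the product of the determinants of the diagonal blocks.
det of the 2×2 block = 1
det of the 3×3 block = -4
det = (1)·(-4) = -4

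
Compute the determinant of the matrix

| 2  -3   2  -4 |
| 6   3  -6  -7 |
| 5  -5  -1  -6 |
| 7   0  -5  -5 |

Expand along row 4 (it has 1 zero):
  − (7) · M_41   where M_41 = det([-3 2 -4; 3 -6 -7; -5 -1 -6]) = 151
  − (-5) · M_43   where M_43 = det([2 -3 -4; 6 3 -7; 5 -5 -6]) = 71
  + (-5) · M_44   where M_44 = det([2 -3 2; 6 3 -6; 5 -5 -1]) = -84
det = (-1)·(7)·(151) + (-1)·(-5)·(71) + (+1)·(-5)·(-84) = -282

-282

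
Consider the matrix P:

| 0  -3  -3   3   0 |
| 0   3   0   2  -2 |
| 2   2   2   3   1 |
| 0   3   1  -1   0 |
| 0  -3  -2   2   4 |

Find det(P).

Expand along column 1 (it has 4 zeros):
  + (2) · M_31   where M_31 = det([-3 -3 3 0; 3 0 2 -2; 3 1 -1 0; -3 -2 2 4]) = -48
det = (+1)·(2)·(-48) = -96

|P| = -96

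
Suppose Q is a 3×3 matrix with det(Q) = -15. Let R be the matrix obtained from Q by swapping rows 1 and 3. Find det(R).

Swapping two rows multiplies the determinant by −1.
det(R) = (-1)·(-15) = 15

The determinant is 15.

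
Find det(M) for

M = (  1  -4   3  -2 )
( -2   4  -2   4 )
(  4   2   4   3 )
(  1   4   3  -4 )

|M| = 432

Expand along row 1:
  + (1) · M_11   where M_11 = det([4 -2 4; 2 4 3; 4 3 -4]) = -180
  − (-4) · M_12   where M_12 = det([-2 -2 4; 4 4 3; 1 3 -4]) = 44
  + (3) · M_13   where M_13 = det([-2 4 4; 4 2 3; 1 4 -4]) = 172
  − (-2) · M_14   where M_14 = det([-2 4 -2; 4 2 4; 1 4 3]) = -40
det = (+1)·(1)·(-180) + (-1)·(-4)·(44) + (+1)·(3)·(172) + (-1)·(-2)·(-40) = 432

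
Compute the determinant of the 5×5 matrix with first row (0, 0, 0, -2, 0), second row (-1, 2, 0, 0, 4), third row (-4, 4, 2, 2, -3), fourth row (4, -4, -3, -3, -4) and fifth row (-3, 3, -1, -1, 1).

-166

Expand along row 1 (it has 4 zeros):
  − (-2) · M_14   where M_14 = det([-1 2 0 4; -4 4 2 -3; 4 -4 -3 -4; -3 3 -1 1]) = -83
det = (-1)·(-2)·(-83) = -166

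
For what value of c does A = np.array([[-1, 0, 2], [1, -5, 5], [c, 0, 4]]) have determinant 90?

c = 7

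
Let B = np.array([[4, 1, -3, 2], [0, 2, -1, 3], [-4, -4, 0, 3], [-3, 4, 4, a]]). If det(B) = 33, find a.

-4

Expanding along the column containing a, det(B) is linear in a: det(B) = (-36)·a + (-111).
Set (-36)·a + (-111) = 33  ⇒  (-36)·a = 144  ⇒  a = -4.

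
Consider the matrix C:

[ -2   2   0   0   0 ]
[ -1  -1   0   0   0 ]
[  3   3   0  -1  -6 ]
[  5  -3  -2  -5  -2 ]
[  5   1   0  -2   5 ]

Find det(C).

The determinant is -136.

C is block lower-triangular with a 2×2 block and a 3×3 block on the diagonal, so its determinant equals the product of the determinants of the diagonal blocks.
det of the 2×2 block = 4
det of the 3×3 block = -34
det = (4)·(-34) = -136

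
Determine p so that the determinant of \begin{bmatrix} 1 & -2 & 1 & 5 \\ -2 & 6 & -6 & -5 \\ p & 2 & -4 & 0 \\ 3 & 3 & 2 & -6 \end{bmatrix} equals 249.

Expanding along the column containing p, det(A) is linear in p: det(A) = (79)·p + (170).
Set (79)·p + (170) = 249  ⇒  (79)·p = 79  ⇒  p = 1.

1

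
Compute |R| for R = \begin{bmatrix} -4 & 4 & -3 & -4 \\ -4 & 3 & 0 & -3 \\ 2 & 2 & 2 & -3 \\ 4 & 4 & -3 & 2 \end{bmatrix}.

Expand along row 2 (it has 1 zero):
  − (-4) · M_21   where M_21 = det([4 -3 -4; 2 2 -3; 4 -3 2]) = 84
  + (3) · M_22   where M_22 = det([-4 -3 -4; 2 2 -3; 4 -3 2]) = 124
  + (-3) · M_24   where M_24 = det([-4 4 -3; 2 2 2; 4 4 -3]) = 112
det = (-1)·(-4)·(84) + (+1)·(3)·(124) + (+1)·(-3)·(112) = 372

det(R) = 372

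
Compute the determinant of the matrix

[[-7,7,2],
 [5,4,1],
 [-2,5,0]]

Expand along row 3:
  + (-2) · |7 2; 4 1| = (-2)·(7 − 8) = 2
  − 5 · |-7 2; 5 1| = −5·(-7 − 10) = 85
Sum: (2) + (85) = 87

The determinant is 87.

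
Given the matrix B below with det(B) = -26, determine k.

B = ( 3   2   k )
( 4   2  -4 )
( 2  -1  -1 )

k = 0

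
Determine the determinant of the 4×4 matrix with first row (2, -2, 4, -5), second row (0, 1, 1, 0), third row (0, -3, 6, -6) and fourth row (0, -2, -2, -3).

The determinant is -54.

Expand along column 1 (it has 3 zeros):
  + (2) · M_11   where M_11 = det([1 1 0; -3 6 -6; -2 -2 -3]) = -27
det = (+1)·(2)·(-27) = -54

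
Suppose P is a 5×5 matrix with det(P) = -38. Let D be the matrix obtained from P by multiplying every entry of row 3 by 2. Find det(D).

-76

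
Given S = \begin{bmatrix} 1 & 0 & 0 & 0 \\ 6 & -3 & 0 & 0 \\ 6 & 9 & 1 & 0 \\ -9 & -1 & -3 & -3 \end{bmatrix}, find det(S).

S is lower triangular, so det(S) is the product of the diagonal entries:
det = (1) · (-3) · (1) · (-3) = 9

|S| = 9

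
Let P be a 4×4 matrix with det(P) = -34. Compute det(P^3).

det(P^3) = (det P)^3 = (-34)^3 = -39304

-39304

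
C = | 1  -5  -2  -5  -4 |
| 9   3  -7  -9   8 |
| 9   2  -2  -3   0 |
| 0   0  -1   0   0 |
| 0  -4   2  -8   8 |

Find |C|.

det(C) = 2080

Expand along row 4 (it has 4 zeros):
  − (-1) · M_43   where M_43 = det([1 -5 -5 -4; 9 3 -9 8; 9 2 -3 0; 0 -4 -8 8]) = 2080
det = (-1)·(-1)·(2080) = 2080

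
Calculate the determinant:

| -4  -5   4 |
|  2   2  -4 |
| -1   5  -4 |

Expand along row 1:
  + (-4) · |2 -4; 5 -4| = (-4)·(-8 − (-20)) = -48
  − (-5) · |2 -4; -1 -4| = −(-5)·(-8 − 4) = -60
  + 4 · |2 2; -1 5| = 4·(10 − (-2)) = 48
Sum: (-48) + (-60) + (48) = -60

-60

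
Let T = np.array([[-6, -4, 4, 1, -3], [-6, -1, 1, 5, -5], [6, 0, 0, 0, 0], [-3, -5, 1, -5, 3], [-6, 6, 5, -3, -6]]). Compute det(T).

3948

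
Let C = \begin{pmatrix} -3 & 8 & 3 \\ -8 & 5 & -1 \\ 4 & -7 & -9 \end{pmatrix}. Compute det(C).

Expand along column 1:
  + (-3) · |5 -1; -7 -9| = (-3)·(-45 − 7) = 156
  − (-8) · |8 3; -7 -9| = −(-8)·(-72 − (-21)) = -408
  + 4 · |8 3; 5 -1| = 4·(-8 − 15) = -92
Sum: (156) + (-408) + (-92) = -344

-344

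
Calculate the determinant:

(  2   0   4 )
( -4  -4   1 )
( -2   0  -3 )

Expand along column 2:
  + (-4) · |2 4; -2 -3| = (-4)·(-6 − (-8)) = -8

The determinant is -8.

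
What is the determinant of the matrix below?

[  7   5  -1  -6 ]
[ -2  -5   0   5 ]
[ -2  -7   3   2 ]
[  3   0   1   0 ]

The determinant is -241.

Expand along row 4 (it has 2 zeros):
  − (3) · M_41   where M_41 = det([5 -1 -6; -5 0 5; -7 3 2]) = 40
  − (1) · M_43   where M_43 = det([7 5 -6; -2 -5 5; -2 -7 2]) = 121
det = (-1)·(3)·(40) + (-1)·(1)·(121) = -241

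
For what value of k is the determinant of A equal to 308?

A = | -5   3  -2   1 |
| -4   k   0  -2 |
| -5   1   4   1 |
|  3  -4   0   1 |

Expanding along the row containing k, det(A) is linear in k: det(A) = (-48)·k + (308).
Set (-48)·k + (308) = 308  ⇒  (-48)·k = 0  ⇒  k = 0.

0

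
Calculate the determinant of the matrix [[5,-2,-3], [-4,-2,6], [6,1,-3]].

Expand along column 1:
  + 5 · |-2 6; 1 -3| = 5·(6 − 6) = 0
  − (-4) · |-2 -3; 1 -3| = −(-4)·(6 − (-3)) = 36
  + 6 · |-2 -3; -2 6| = 6·(-12 − 6) = -108
Sum: (0) + (36) + (-108) = -72

The determinant is -72.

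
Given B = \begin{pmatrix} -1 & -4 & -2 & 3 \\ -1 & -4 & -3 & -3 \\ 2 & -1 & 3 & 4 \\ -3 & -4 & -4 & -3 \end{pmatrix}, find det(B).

Expand along row 1:
  + (-1) · M_11   where M_11 = det([-4 -3 -3; -1 3 4; -4 -4 -3]) = -19
  − (-4) · M_12   where M_12 = det([-1 -3 -3; 2 3 4; -3 -4 -3]) = 8
  + (-2) · M_13   where M_13 = det([-1 -4 -3; 2 -1 4; -3 -4 -3]) = 38
  − (3) · M_14   where M_14 = det([-1 -4 -3; 2 -1 3; -3 -4 -4]) = 21
det = (+1)·(-1)·(-19) + (-1)·(-4)·(8) + (+1)·(-2)·(38) + (-1)·(3)·(21) = -88

|B| = -88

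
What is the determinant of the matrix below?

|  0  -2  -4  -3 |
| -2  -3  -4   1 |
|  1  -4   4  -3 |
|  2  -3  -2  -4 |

The determinant is -174.

Expand along row 1 (it has 1 zero):
  − (-2) · M_12   where M_12 = det([-2 -4 1; 1 4 -3; 2 -2 -4]) = 42
  + (-4) · M_13   where M_13 = det([-2 -3 1; 1 -4 -3; 2 -3 -4]) = -3
  − (-3) · M_14   where M_14 = det([-2 -3 -4; 1 -4 4; 2 -3 -2]) = -90
det = (-1)·(-2)·(42) + (+1)·(-4)·(-3) + (-1)·(-3)·(-90) = -174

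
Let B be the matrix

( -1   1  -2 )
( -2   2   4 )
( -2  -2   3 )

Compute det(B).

|B| = -32

Expand along column 1:
  + (-1) · |2 4; -2 3| = (-1)·(6 − (-8)) = -14
  − (-2) · |1 -2; -2 3| = −(-2)·(3 − 4) = -2
  + (-2) · |1 -2; 2 4| = (-2)·(4 − (-4)) = -16
Sum: (-14) + (-2) + (-16) = -32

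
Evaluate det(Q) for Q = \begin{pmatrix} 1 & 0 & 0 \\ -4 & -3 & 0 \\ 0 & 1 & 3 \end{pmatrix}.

-9

Q is lower triangular, so det(Q) is the product of the diagonal entries:
det = (1) · (-3) · (3) = -9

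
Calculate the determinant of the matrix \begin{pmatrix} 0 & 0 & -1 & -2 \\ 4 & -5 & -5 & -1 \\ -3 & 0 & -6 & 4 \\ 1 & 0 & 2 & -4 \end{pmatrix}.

Expand along column 2 (it has 3 zeros):
  + (-5) · M_22   where M_22 = det([0 -1 -2; -3 -6 4; 1 2 -4]) = 8
det = (+1)·(-5)·(8) = -40

The determinant is -40.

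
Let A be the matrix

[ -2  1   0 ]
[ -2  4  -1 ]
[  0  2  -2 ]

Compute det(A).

8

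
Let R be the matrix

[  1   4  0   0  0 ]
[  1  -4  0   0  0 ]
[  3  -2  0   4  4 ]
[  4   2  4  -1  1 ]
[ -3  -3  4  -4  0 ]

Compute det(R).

R is block lower-triangular with a 2×2 block and a 3×3 block on the diagonal, so its determinant equals the product of the determinants of the diagonal blocks.
det of the 2×2 block = -8
det of the 3×3 block = -32
det = (-8)·(-32) = 256

256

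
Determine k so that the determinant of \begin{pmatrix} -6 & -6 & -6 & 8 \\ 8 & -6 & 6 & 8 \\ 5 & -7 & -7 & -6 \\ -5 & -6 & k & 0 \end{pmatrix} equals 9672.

-3

Expanding along the row containing k, det(M) is linear in k: det(M) = (1288)·k + (13536).
Set (1288)·k + (13536) = 9672  ⇒  (1288)·k = -3864  ⇒  k = -3.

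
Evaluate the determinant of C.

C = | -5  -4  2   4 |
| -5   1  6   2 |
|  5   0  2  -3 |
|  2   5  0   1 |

-684

Expand along row 3 (it has 1 zero):
  + (5) · M_31   where M_31 = det([-4 2 4; 1 6 2; 5 0 1]) = -126
  + (2) · M_33   where M_33 = det([-5 -4 4; -5 1 2; 2 5 1]) = -99
  − (-3) · M_34   where M_34 = det([-5 -4 2; -5 1 6; 2 5 0]) = 48
det = (+1)·(5)·(-126) + (+1)·(2)·(-99) + (-1)·(-3)·(48) = -684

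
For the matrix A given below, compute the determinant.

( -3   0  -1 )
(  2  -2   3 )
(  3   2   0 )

8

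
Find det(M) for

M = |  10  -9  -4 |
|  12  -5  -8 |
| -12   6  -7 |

-838

Expand along row 1:
  + 10 · |-5 -8; 6 -7| = 10·(35 − (-48)) = 830
  − (-9) · |12 -8; -12 -7| = −(-9)·(-84 − 96) = -1620
  + (-4) · |12 -5; -12 6| = (-4)·(72 − 60) = -48
Sum: (830) + (-1620) + (-48) = -838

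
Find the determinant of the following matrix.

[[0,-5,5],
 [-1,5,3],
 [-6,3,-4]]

The determinant is 245.

Expand along column 1:
  − (-1) · |-5 5; 3 -4| = −(-1)·(20 − 15) = 5
  + (-6) · |-5 5; 5 3| = (-6)·(-15 − 25) = 240
Sum: (5) + (240) = 245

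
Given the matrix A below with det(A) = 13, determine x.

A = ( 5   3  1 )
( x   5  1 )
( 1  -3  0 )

Expanding along the row containing x, det(A) is linear in x: det(A) = (-3)·x + (13).
Set (-3)·x + (13) = 13  ⇒  (-3)·x = 0  ⇒  x = 0.

x = 0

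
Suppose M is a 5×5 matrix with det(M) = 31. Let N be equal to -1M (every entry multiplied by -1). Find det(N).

The determinant is -31.

For a 5×5 matrix, det(-1M) = (-1)^5·det(M) = -1·det(M).
det(N) = (-1)·(31) = -31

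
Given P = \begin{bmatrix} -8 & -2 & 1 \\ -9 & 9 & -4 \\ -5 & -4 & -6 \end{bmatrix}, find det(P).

709

Expand along column 1:
  + (-8) · |9 -4; -4 -6| = (-8)·(-54 − 16) = 560
  − (-9) · |-2 1; -4 -6| = −(-9)·(12 − (-4)) = 144
  + (-5) · |-2 1; 9 -4| = (-5)·(8 − 9) = 5
Sum: (560) + (144) + (5) = 709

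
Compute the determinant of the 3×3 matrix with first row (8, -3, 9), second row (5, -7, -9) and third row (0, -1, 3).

The determinant is -240.

Expand along row 3:
  − (-1) · |8 9; 5 -9| = −(-1)·(-72 − 45) = -117
  + 3 · |8 -3; 5 -7| = 3·(-56 − (-15)) = -123
Sum: (-117) + (-123) = -240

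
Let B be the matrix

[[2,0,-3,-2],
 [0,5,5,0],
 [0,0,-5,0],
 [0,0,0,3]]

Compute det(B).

det(B) = -150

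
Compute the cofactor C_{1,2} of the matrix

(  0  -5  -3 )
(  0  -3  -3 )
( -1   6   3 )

The cofactor is 3.

Delete row 1 and column 2; the remaining 2×2 submatrix is [0 -3; -1 3].
Its determinant is 0·3 − (-3)·(-1) = -3.
The cofactor carries sign (−1)^(1+2) = −1, so C_{1,2} = −(-3) = 3.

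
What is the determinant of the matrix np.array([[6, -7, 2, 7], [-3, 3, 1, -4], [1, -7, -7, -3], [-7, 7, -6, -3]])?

541

Expand along row 1:
  + (6) · M_11   where M_11 = det([3 1 -4; -7 -7 -3; 7 -6 -3]) = -397
  − (-7) · M_12   where M_12 = det([-3 1 -4; 1 -7 -3; -7 -6 -3]) = 235
  + (2) · M_13   where M_13 = det([-3 3 -4; 1 -7 -3; -7 7 -3]) = 114
  − (7) · M_14   where M_14 = det([-3 3 1; 1 -7 -7; -7 7 -6]) = -150
det = (+1)·(6)·(-397) + (-1)·(-7)·(235) + (+1)·(2)·(114) + (-1)·(7)·(-150) = 541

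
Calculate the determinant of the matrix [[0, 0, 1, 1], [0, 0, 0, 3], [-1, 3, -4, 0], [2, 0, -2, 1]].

-18

Expand along row 2 (it has 3 zeros):
  + (3) · M_24   where M_24 = det([0 0 1; -1 3 -4; 2 0 -2]) = -6
det = (+1)·(3)·(-6) = -18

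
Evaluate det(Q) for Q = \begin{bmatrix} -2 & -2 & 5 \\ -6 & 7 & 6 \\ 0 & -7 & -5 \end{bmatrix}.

256

Expand along column 1:
  + (-2) · |7 6; -7 -5| = (-2)·(-35 − (-42)) = -14
  − (-6) · |-2 5; -7 -5| = −(-6)·(10 − (-35)) = 270
Sum: (-14) + (270) = 256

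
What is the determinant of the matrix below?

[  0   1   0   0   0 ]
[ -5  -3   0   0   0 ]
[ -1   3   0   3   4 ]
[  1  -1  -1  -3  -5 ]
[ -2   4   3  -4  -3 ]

The matrix is block lower-triangular with a 2×2 block and a 3×3 block on the diagonal, so its determinant equals the product of the determinants of the diagonal blocks.
det of the 2×2 block = 5
det of the 3×3 block = -2
det = (5)·(-2) = -10

-10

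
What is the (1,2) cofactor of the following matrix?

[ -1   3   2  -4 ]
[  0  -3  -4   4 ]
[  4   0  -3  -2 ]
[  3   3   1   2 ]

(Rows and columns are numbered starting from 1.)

Delete row 1 and column 2; the remaining 3×3 submatrix is [0 -4 4; 4 -3 -2; 3 1 2].
Its determinant is 108.
The cofactor carries sign (−1)^(1+2) = −1, so C_{1,2} = −(108) = -108.

-108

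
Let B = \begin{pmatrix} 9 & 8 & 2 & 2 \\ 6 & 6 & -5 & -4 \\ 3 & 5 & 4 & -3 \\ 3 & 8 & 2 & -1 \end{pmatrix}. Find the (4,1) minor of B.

The minor is 342.

Delete row 4 and column 1; the remaining 3×3 submatrix is [8 2 2; 6 -5 -4; 5 4 -3].
Its determinant is 342.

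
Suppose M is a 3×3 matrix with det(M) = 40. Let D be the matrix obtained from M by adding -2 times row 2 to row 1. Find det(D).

40

Adding a multiple of one row to another leaves the determinant unchanged.
det(D) = (1)·(40) = 40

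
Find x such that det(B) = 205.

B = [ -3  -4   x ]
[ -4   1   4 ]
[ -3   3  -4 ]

-5

Expanding along the row containing x, det(B) is linear in x: det(B) = (-9)·x + (160).
Set (-9)·x + (160) = 205  ⇒  (-9)·x = 45  ⇒  x = -5.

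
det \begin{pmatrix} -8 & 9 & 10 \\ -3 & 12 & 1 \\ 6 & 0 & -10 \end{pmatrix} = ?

The determinant is 24.

Expand along row 3:
  + 6 · |9 10; 12 1| = 6·(9 − 120) = -666
  + (-10) · |-8 9; -3 12| = (-10)·(-96 − (-27)) = 690
Sum: (-666) + (690) = 24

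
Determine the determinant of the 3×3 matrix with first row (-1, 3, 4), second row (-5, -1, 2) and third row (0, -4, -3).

Expand along row 3:
  − (-4) · |-1 4; -5 2| = −(-4)·(-2 − (-20)) = 72
  + (-3) · |-1 3; -5 -1| = (-3)·(1 − (-15)) = -48
Sum: (72) + (-48) = 24

24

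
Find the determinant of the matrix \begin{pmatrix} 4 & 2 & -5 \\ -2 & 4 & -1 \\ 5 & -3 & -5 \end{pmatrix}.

-52

Expand along row 1:
  + 4 · |4 -1; -3 -5| = 4·(-20 − 3) = -92
  − 2 · |-2 -1; 5 -5| = −2·(10 − (-5)) = -30
  + (-5) · |-2 4; 5 -3| = (-5)·(6 − 20) = 70
Sum: (-92) + (-30) + (70) = -52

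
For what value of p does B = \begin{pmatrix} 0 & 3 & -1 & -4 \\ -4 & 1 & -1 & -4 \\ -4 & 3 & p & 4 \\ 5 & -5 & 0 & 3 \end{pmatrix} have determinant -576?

Expanding along the row containing p, det(B) is linear in p: det(B) = (-84)·p + (180).
Set (-84)·p + (180) = -576  ⇒  (-84)·p = -756  ⇒  p = 9.

p = 9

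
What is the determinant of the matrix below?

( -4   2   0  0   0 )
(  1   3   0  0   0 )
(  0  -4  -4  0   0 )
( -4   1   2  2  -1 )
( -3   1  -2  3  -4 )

The matrix is block lower-triangular with a 2×2 block and a 3×3 block on the diagonal, so its determinant equals the product of the determinants of the diagonal blocks.
det of the 2×2 block = -14
det of the 3×3 block = 20
det = (-14)·(20) = -280

-280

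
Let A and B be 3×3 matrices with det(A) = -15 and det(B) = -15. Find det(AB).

det(AB) = det(A)·det(B) = (-15)·(-15) = 225

det(AB) = 225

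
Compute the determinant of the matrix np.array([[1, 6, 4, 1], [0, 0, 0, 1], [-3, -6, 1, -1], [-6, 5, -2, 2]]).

The determinant is -269.

Expand along row 2 (it has 3 zeros):
  + (1) · M_24   where M_24 = det([1 6 4; -3 -6 1; -6 5 -2]) = -269
det = (+1)·(1)·(-269) = -269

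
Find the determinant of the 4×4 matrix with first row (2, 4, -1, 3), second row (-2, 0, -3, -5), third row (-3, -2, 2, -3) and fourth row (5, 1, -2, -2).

-266

Expand along row 2 (it has 1 zero):
  − (-2) · M_21   where M_21 = det([4 -1 3; -2 2 -3; 1 -2 -2]) = -27
  − (-3) · M_23   where M_23 = det([2 4 3; -3 -2 -3; 5 1 -2]) = -49
  + (-5) · M_24   where M_24 = det([2 4 -1; -3 -2 2; 5 1 -2]) = 13
det = (-1)·(-2)·(-27) + (-1)·(-3)·(-49) + (+1)·(-5)·(13) = -266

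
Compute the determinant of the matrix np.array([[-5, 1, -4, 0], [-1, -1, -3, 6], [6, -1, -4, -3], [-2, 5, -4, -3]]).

-1230

Expand along row 1 (it has 1 zero):
  + (-5) · M_11   where M_11 = det([-1 -3 6; -1 -4 -3; 5 -4 -3]) = 198
  − (1) · M_12   where M_12 = det([-1 -3 6; 6 -4 -3; -2 -4 -3]) = -264
  + (-4) · M_13   where M_13 = det([-1 -1 6; 6 -1 -3; -2 5 -3]) = 126
det = (+1)·(-5)·(198) + (-1)·(1)·(-264) + (+1)·(-4)·(126) = -1230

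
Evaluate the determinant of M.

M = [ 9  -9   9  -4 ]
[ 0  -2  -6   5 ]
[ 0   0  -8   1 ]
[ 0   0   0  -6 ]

M is upper triangular, so det(M) is the product of the diagonal entries:
det = (9) · (-2) · (-8) · (-6) = -864

|M| = -864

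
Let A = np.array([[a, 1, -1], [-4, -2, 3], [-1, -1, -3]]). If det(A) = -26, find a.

Expanding along the column containing a, det(A) is linear in a: det(A) = (9)·a + (-17).
Set (9)·a + (-17) = -26  ⇒  (9)·a = -9  ⇒  a = -1.

a = -1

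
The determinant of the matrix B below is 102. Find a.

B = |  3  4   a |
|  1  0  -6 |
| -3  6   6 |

-9

Expanding along the row containing a, det(B) is linear in a: det(B) = (6)·a + (156).
Set (6)·a + (156) = 102  ⇒  (6)·a = -54  ⇒  a = -9.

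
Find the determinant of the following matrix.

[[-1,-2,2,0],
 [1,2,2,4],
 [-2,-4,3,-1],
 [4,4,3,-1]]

Expand along row 1 (it has 1 zero):
  + (-1) · M_11   where M_11 = det([2 2 4; -4 3 -1; 4 3 -1]) = -112
  − (-2) · M_12   where M_12 = det([1 2 4; -2 3 -1; 4 3 -1]) = -84
  + (2) · M_13   where M_13 = det([1 2 4; -2 -4 -1; 4 4 -1]) = 28
det = (+1)·(-1)·(-112) + (-1)·(-2)·(-84) + (+1)·(2)·(28) = 0

The determinant is 0.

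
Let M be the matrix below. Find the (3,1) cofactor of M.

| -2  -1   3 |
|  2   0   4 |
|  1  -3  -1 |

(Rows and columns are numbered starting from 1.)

Delete row 3 and column 1; the remaining 2×2 submatrix is [-1 3; 0 4].
Its determinant is (-1)·4 − 3·0 = -4.
The cofactor carries sign (−1)^(3+1) = +1, so C_{3,1} = +(-4) = -4.

-4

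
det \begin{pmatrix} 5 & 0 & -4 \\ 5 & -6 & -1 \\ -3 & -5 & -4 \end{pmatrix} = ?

The determinant is 267.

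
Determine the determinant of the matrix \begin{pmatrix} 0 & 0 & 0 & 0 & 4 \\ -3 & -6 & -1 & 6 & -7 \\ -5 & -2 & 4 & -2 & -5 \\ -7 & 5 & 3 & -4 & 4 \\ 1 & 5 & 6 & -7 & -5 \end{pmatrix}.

Expand along row 1 (it has 4 zeros):
  + (4) · M_15   where M_15 = det([-3 -6 -1 6; -5 -2 4 -2; -7 5 3 -4; 1 5 6 -7]) = 795
det = (+1)·(4)·(795) = 3180

3180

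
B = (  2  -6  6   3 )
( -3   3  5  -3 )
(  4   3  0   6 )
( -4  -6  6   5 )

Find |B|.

Expand along row 3 (it has 1 zero):
  + (4) · M_31   where M_31 = det([-6 6 3; 3 5 -3; -6 6 5]) = -96
  − (3) · M_32   where M_32 = det([2 6 3; -3 5 -3; -4 6 5]) = 254
  − (6) · M_34   where M_34 = det([2 -6 6; -3 3 5; -4 -6 6]) = 288
det = (+1)·(4)·(-96) + (-1)·(3)·(254) + (-1)·(6)·(288) = -2874

det(B) = -2874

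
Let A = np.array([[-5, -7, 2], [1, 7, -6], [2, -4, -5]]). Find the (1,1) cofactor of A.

-59

Delete row 1 and column 1; the remaining 2×2 submatrix is [7 -6; -4 -5].
Its determinant is 7·(-5) − (-6)·(-4) = -59.
The cofactor carries sign (−1)^(1+1) = +1, so C_{1,1} = +(-59) = -59.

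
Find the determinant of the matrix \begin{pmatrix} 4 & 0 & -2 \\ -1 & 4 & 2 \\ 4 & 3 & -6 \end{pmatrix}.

-82

Expand along column 2:
  + 4 · |4 -2; 4 -6| = 4·(-24 − (-8)) = -64
  − 3 · |4 -2; -1 2| = −3·(8 − 2) = -18
Sum: (-64) + (-18) = -82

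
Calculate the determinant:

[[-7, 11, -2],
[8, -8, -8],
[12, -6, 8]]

-1072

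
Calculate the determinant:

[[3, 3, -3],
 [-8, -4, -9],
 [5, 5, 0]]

The determinant is 60.

Expand along column 3:
  + (-3) · |-8 -4; 5 5| = (-3)·(-40 − (-20)) = 60
  − (-9) · |3 3; 5 5| = −(-9)·(15 − 15) = 0
Sum: (60) + (0) = 60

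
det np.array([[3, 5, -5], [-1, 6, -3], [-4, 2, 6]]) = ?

Expand along column 1:
  + 3 · |6 -3; 2 6| = 3·(36 − (-6)) = 126
  − (-1) · |5 -5; 2 6| = −(-1)·(30 − (-10)) = 40
  + (-4) · |5 -5; 6 -3| = (-4)·(-15 − (-30)) = -60
Sum: (126) + (40) + (-60) = 106

106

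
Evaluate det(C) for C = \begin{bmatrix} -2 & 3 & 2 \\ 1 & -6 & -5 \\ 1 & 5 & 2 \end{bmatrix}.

-25

Expand along column 1:
  + (-2) · |-6 -5; 5 2| = (-2)·(-12 − (-25)) = -26
  − 1 · |3 2; 5 2| = −1·(6 − 10) = 4
  + 1 · |3 2; -6 -5| = 1·(-15 − (-12)) = -3
Sum: (-26) + (4) + (-3) = -25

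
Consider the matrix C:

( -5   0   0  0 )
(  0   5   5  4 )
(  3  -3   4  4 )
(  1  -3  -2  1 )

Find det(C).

The determinant is -435.

Expand along row 1 (it has 3 zeros):
  + (-5) · M_11   where M_11 = det([5 5 4; -3 4 4; -3 -2 1]) = 87
det = (+1)·(-5)·(87) = -435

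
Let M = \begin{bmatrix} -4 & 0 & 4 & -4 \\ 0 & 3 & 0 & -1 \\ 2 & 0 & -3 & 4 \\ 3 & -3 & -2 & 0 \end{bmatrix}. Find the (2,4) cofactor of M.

12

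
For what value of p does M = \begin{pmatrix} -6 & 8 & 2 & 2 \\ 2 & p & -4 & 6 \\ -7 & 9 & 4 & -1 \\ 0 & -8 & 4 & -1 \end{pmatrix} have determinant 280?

Expanding along the column containing p, det(M) is linear in p: det(M) = (-70)·p + (-140).
Set (-70)·p + (-140) = 280  ⇒  (-70)·p = 420  ⇒  p = -6.

p = -6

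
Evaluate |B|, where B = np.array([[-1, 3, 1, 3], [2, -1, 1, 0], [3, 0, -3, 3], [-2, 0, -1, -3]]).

Expand along column 2 (it has 2 zeros):
  − (3) · M_12   where M_12 = det([2 1 0; 3 -3 3; -2 -1 -3]) = 27
  + (-1) · M_22   where M_22 = det([-1 1 3; 3 -3 3; -2 -1 -3]) = -36
det = (-1)·(3)·(27) + (+1)·(-1)·(-36) = -45

det(B) = -45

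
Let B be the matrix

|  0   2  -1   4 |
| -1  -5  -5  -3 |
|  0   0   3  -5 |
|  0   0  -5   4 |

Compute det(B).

det(B) = -26

B is block upper-triangular with a 2×2 block and a 2×2 block on the diagonal, so its determinant equals the product of the determinants of the diagonal blocks.
det of the 2×2 block = 2
det of the 2×2 block = -13
det = (2)·(-13) = -26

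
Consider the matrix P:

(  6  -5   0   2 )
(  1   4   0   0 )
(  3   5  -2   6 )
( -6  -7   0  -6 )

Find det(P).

Expand along column 3 (it has 3 zeros):
  + (-2) · M_33   where M_33 = det([6 -5 2; 1 4 0; -6 -7 -6]) = -140
det = (+1)·(-2)·(-140) = 280

|P| = 280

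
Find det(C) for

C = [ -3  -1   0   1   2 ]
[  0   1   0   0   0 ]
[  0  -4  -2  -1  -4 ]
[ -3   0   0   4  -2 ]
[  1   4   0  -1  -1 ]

det(C) = -22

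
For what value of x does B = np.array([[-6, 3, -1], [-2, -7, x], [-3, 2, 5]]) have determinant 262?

Expanding along the row containing x, det(B) is linear in x: det(B) = (3)·x + (265).
Set (3)·x + (265) = 262  ⇒  (3)·x = -3  ⇒  x = -1.

-1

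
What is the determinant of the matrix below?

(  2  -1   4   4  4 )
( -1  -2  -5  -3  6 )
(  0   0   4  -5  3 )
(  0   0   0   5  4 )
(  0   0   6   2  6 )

610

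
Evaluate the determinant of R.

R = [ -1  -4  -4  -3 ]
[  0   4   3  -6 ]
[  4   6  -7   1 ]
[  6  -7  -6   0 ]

Expand along row 2 (it has 1 zero):
  + (4) · M_22   where M_22 = det([-1 -4 -3; 4 -7 1; 6 -6 0]) = -84
  − (3) · M_23   where M_23 = det([-1 -4 -3; 4 6 1; 6 -7 0]) = 161
  + (-6) · M_24   where M_24 = det([-1 -4 -4; 4 6 -7; 6 -7 -6]) = 413
det = (+1)·(4)·(-84) + (-1)·(3)·(161) + (+1)·(-6)·(413) = -3297

-3297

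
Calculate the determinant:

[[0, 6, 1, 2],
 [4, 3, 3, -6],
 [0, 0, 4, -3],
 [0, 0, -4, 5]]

-192

The matrix is block upper-triangular with a 2×2 block and a 2×2 block on the diagonal, so its determinant equals the product of the determinants of the diagonal blocks.
det of the 2×2 block = -24
det of the 2×2 block = 8
det = (-24)·(8) = -192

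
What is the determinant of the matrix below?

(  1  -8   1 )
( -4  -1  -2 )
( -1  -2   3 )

The determinant is -112.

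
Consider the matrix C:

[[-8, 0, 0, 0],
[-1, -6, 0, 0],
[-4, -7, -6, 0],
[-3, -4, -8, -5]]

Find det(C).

The determinant is 1440.

C is lower triangular, so det(C) is the product of the diagonal entries:
det = (-8) · (-6) · (-6) · (-5) = 1440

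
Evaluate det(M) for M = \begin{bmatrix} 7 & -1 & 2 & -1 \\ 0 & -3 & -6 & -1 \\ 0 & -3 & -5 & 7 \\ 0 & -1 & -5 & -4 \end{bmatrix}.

det(M) = -427

Expand along column 1 (it has 3 zeros):
  + (7) · M_11   where M_11 = det([-3 -6 -1; -3 -5 7; -1 -5 -4]) = -61
det = (+1)·(7)·(-61) = -427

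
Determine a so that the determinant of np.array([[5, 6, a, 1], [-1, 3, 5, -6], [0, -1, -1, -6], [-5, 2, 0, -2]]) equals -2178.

a = -7

Expanding along the column containing a, det(B) is linear in a: det(B) = (106)·a + (-1436).
Set (106)·a + (-1436) = -2178  ⇒  (106)·a = -742  ⇒  a = -7.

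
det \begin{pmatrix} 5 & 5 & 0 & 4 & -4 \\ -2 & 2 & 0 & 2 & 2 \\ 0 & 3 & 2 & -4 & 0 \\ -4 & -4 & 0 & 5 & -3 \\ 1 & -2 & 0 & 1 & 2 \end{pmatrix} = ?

Expand along column 3 (it has 4 zeros):
  + (2) · M_33   where M_33 = det([5 5 4 -4; -2 2 2 2; -4 -4 5 -3; 1 -2 1 2]) = 868
det = (+1)·(2)·(868) = 1736

1736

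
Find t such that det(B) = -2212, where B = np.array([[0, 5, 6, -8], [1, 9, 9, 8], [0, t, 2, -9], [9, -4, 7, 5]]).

3

Expanding along the column containing t, det(B) is linear in t: det(B) = (-994)·t + (770).
Set (-994)·t + (770) = -2212  ⇒  (-994)·t = -2982  ⇒  t = 3.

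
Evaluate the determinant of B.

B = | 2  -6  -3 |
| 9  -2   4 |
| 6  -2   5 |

|B| = 140

Expand along column 1:
  + 2 · |-2 4; -2 5| = 2·(-10 − (-8)) = -4
  − 9 · |-6 -3; -2 5| = −9·(-30 − 6) = 324
  + 6 · |-6 -3; -2 4| = 6·(-24 − 6) = -180
Sum: (-4) + (324) + (-180) = 140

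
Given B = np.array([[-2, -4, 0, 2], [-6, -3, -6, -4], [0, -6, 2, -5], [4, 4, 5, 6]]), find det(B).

The determinant is -290.

Expand along row 1 (it has 1 zero):
  + (-2) · M_11   where M_11 = det([-3 -6 -4; -6 2 -5; 4 5 6]) = -55
  − (-4) · M_12   where M_12 = det([-6 -6 -4; 0 2 -5; 4 5 6]) = -70
  − (2) · M_14   where M_14 = det([-6 -3 -6; 0 -6 2; 4 4 5]) = 60
det = (+1)·(-2)·(-55) + (-1)·(-4)·(-70) + (-1)·(2)·(60) = -290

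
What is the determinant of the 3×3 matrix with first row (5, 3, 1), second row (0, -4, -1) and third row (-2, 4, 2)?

Expand along column 1:
  + 5 · |-4 -1; 4 2| = 5·(-8 − (-4)) = -20
  + (-2) · |3 1; -4 -1| = (-2)·(-3 − (-4)) = -2
Sum: (-20) + (-2) = -22

The determinant is -22.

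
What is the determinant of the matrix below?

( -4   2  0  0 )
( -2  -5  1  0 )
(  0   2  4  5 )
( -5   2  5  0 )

Expand along column 4 (it has 3 zeros):
  − (5) · M_34   where M_34 = det([-4 2 0; -2 -5 1; -5 2 5]) = 118
det = (-1)·(5)·(118) = -590

-590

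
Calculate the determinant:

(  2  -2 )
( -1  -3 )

The determinant is -8.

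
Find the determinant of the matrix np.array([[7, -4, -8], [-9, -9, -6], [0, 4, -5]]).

951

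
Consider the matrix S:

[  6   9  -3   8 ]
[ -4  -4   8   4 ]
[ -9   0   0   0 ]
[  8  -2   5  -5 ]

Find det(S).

|S| = 4392

Expand along row 3 (it has 3 zeros):
  + (-9) · M_31   where M_31 = det([9 -3 8; -4 8 4; -2 5 -5]) = -488
det = (+1)·(-9)·(-488) = 4392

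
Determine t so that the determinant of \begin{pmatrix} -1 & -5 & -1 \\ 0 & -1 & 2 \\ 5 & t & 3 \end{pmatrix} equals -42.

Expanding along the row containing t, det(B) is linear in t: det(B) = (2)·t + (-52).
Set (2)·t + (-52) = -42  ⇒  (2)·t = 10  ⇒  t = 5.

5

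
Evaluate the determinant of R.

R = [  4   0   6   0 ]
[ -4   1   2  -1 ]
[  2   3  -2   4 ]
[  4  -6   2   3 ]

Expand along row 1 (it has 2 zeros):
  + (4) · M_11   where M_11 = det([1 2 -1; 3 -2 4; -6 2 3]) = -74
  + (6) · M_13   where M_13 = det([-4 1 -1; 2 3 4; 4 -6 3]) = -98
det = (+1)·(4)·(-74) + (+1)·(6)·(-98) = -884

det(R) = -884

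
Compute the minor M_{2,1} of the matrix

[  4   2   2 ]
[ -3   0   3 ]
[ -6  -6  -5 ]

2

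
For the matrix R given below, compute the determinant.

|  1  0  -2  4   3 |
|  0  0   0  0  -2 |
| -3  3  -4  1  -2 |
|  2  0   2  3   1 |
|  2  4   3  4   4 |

Expand along row 2 (it has 4 zeros):
  − (-2) · M_25   where M_25 = det([1 0 -2 4; -3 3 -4 1; 2 0 2 3; 2 4 3 4]) = -79
det = (-1)·(-2)·(-79) = -158

The determinant is -158.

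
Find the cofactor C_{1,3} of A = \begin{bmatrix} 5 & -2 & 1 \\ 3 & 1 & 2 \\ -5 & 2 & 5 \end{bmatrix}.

Delete row 1 and column 3; the remaining 2×2 submatrix is [3 1; -5 2].
Its determinant is 3·2 − 1·(-5) = 11.
The cofactor carries sign (−1)^(1+3) = +1, so C_{1,3} = +(11) = 11.

11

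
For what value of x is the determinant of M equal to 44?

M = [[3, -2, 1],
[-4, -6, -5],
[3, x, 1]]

x = 2

Expanding along the row containing x, det(M) is linear in x: det(M) = (11)·x + (22).
Set (11)·x + (22) = 44  ⇒  (11)·x = 22  ⇒  x = 2.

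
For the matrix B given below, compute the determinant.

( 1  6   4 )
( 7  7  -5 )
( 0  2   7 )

det(B) = -179

Expand along row 3:
  − 2 · |1 4; 7 -5| = −2·(-5 − 28) = 66
  + 7 · |1 6; 7 7| = 7·(7 − 42) = -245
Sum: (66) + (-245) = -179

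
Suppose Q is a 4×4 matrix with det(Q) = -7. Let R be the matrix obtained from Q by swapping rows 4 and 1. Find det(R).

The determinant is 7.

Swapping two rows multiplies the determinant by −1.
det(R) = (-1)·(-7) = 7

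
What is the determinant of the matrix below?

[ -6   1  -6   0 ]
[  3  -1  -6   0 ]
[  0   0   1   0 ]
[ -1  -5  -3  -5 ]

The determinant is -15.

Expand along row 3 (it has 3 zeros):
  + (1) · M_33   where M_33 = det([-6 1 0; 3 -1 0; -1 -5 -5]) = -15
det = (+1)·(1)·(-15) = -15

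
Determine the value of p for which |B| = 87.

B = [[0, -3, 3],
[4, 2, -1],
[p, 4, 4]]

Expanding along the row containing p, det(B) is linear in p: det(B) = (-3)·p + (96).
Set (-3)·p + (96) = 87  ⇒  (-3)·p = -9  ⇒  p = 3.

3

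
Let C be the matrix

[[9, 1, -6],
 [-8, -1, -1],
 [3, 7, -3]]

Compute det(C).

381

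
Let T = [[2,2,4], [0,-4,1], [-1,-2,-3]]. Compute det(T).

10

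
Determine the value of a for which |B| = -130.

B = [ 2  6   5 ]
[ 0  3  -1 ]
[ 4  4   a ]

a = -9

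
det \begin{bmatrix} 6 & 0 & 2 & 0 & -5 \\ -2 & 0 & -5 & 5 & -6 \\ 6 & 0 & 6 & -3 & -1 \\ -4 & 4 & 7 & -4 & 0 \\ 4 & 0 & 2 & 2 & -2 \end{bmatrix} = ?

-912

Expand along column 2 (it has 4 zeros):
  + (4) · M_42   where M_42 = det([6 2 0 -5; -2 -5 5 -6; 6 6 -3 -1; 4 2 2 -2]) = -228
det = (+1)·(4)·(-228) = -912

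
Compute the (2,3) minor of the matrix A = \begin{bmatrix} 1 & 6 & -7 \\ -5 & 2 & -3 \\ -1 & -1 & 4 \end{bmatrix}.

Delete row 2 and column 3; the remaining 2×2 submatrix is [1 6; -1 -1].
Its determinant is 1·(-1) − 6·(-1) = 5.

5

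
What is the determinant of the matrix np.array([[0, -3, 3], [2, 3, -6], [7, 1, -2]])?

Expand along row 1:
  − (-3) · |2 -6; 7 -2| = −(-3)·(-4 − (-42)) = 114
  + 3 · |2 3; 7 1| = 3·(2 − 21) = -57
Sum: (114) + (-57) = 57

57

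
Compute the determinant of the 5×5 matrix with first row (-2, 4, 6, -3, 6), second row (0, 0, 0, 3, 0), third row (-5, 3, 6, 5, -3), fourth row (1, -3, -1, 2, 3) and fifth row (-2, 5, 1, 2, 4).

Expand along row 2 (it has 4 zeros):
  + (3) · M_24   where M_24 = det([-2 4 6 6; -5 3 6 -3; 1 -3 -1 3; -2 5 1 4]) = 544
det = (+1)·(3)·(544) = 1632

The determinant is 1632.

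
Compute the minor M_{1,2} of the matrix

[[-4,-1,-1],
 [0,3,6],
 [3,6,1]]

-18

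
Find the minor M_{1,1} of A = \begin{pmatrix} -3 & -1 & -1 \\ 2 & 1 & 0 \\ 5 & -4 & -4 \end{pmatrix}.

-4

Delete row 1 and column 1; the remaining 2×2 submatrix is [1 0; -4 -4].
Its determinant is 1·(-4) − 0·(-4) = -4.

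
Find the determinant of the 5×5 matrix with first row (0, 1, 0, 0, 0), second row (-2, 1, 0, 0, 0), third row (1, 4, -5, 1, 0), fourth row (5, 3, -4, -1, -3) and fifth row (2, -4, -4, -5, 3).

228

The matrix is block lower-triangular with a 2×2 block and a 3×3 block on the diagonal, so its determinant equals the product of the determinants of the diagonal blocks.
det of the 2×2 block = 2
det of the 3×3 block = 114
det = (2)·(114) = 228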